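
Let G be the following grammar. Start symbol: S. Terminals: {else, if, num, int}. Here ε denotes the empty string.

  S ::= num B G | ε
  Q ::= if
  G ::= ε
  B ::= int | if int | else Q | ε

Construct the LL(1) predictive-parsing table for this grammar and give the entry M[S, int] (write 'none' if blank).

FIRST(S): from S::=num B G we get {num}; from S::=ε we get {ε}. So FIRST(S) = {ε, num}.
FIRST(Q): from Q::=if we get {if}. So FIRST(Q) = {if}.
FIRST(G): from G::=ε we get {ε}. So FIRST(G) = {ε}.
FIRST(B): from B::=int we get {int}; from B::=if int we get {if}; from B::=else Q we get {else}; from B::=ε we get {ε}. So FIRST(B) = {ε, else, if, int}.
FOLLOW(S) includes $ since S is the start symbol.
FOLLOW(S): S appears on no right-hand side. Thus FOLLOW(S) = {$}.
For S ::= num B G: FIRST(num B G) = {num}, so it goes in M[S, t] for t ∈ {num}.
For S ::= ε: FIRST(ε) = {ε}, so it goes in M[S, t] for t ∈ {}; since ε ∈ FIRST, also for every t ∈ FOLLOW(S) = {$}.
None of these place a production in M[S, int].

none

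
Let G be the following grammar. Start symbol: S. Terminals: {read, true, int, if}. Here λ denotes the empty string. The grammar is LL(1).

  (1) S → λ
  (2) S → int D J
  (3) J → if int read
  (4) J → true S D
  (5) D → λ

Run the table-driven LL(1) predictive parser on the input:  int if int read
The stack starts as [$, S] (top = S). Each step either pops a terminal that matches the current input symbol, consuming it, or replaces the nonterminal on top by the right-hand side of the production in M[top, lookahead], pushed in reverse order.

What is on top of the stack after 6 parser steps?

read

     Stack          Input              Action
  1  $ S            int if int read $  expand S → int D J
  2  $ J D int      int if int read $  match int
  3  $ J D          if int read $      expand D → λ
  4  $ J            if int read $      expand J → if int read
  5  $ read int if  if int read $      match if
  6  $ read int     int read $         match int
Stack after step 6: $ read (top = read).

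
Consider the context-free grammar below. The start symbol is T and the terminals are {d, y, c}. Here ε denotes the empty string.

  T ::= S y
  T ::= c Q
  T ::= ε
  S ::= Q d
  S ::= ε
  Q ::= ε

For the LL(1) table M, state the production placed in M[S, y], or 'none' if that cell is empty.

FIRST(Q): from Q::=ε we get {ε}. So FIRST(Q) = {ε}.
FIRST(S): from S::=Q d we get {d}; from S::=ε we get {ε}. So FIRST(S) = {ε, d}.
FIRST(T): from T::=S y we get {d, y}; from T::=c Q we get {c}; from T::=ε we get {ε}. So FIRST(T) = {ε, c, d, y}.
FOLLOW(T) includes $ since T is the start symbol.
FOLLOW(S): in T::=S y, S is followed by y with FIRST {y}. Thus FOLLOW(S) = {y}.
For S ::= Q d: FIRST(Q d) = {d}, so it goes in M[S, t] for t ∈ {d}.
For S ::= ε: FIRST(ε) = {ε}, so it goes in M[S, t] for t ∈ {}; since ε ∈ FIRST, also for every t ∈ FOLLOW(S) = {y}.

S ::= ε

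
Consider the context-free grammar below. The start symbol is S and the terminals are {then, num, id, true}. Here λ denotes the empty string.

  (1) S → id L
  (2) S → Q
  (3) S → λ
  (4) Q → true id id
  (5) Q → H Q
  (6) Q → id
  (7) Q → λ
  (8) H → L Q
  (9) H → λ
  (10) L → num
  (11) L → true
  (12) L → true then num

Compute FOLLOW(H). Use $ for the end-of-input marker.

{$, id, num, true}

FIRST(L) = {num, true}
FIRST(H) = {λ, num, true}  (via L Q)
FIRST(Q) = {λ, id, num, true}  (via H Q)
FIRST(S) = {λ, id, num, true}  (via Q)
FOLLOW(S) includes $ since S is the start symbol.
FOLLOW(S): S appears on no right-hand side. Thus FOLLOW(S) = {$}.
FOLLOW(Q): in S→Q, the suffix after Q is empty, so FOLLOW(Q) ⊇ FOLLOW(S) = {$}; in Q→H Q, the suffix after Q is empty (adds nothing new); in H→L Q, the suffix after Q is empty, so FOLLOW(Q) ⊇ FOLLOW(H) = {$, id, num, true}. Thus FOLLOW(Q) = {$, id, num, true}.
FOLLOW(H): in Q→H Q, H is followed by Q with FIRST {λ, id, num, true}; in Q→H Q, the suffix after H is nullable, so FOLLOW(H) ⊇ FOLLOW(Q) = {$, id, num, true}. Thus FOLLOW(H) = {$, id, num, true}.
FOLLOW(L): in S→id L, the suffix after L is empty, so FOLLOW(L) ⊇ FOLLOW(S) = {$}; in H→L Q, L is followed by Q with FIRST {λ, id, num, true}; in H→L Q, the suffix after L is nullable, so FOLLOW(L) ⊇ FOLLOW(H) = {$, id, num, true}. Thus FOLLOW(L) = {$, id, num, true}.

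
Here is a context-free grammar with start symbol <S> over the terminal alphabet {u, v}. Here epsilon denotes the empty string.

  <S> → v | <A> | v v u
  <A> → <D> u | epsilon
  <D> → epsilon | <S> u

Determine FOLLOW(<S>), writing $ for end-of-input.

{$, u}

FIRST(<S>): from <S>→v we get {v}; from <S>→<A> we get {epsilon, u, v}; from <S>→v v u we get {v}. So FIRST(<S>) = {epsilon, u, v}.
FIRST(<D>): from <D>→epsilon we get {epsilon}; from <D>→<S> u we get {u, v}. So FIRST(<D>) = {epsilon, u, v}.
FIRST(<A>): from <A>→<D> u we get {u, v}; from <A>→epsilon we get {epsilon}. So FIRST(<A>) = {epsilon, u, v}.
FOLLOW(<S>) includes $ since <S> is the start symbol.
FOLLOW(<S>): in <D>→<S> u, <S> is followed by u with FIRST {u}. Thus FOLLOW(<S>) = {$, u}.
FOLLOW(<A>): in <S>→<A>, the suffix after <A> is empty, so FOLLOW(<A>) ⊇ FOLLOW(<S>) = {$, u}. Thus FOLLOW(<A>) = {$, u}.
FOLLOW(<D>): in <A>→<D> u, <D> is followed by u with FIRST {u}. Thus FOLLOW(<D>) = {u}.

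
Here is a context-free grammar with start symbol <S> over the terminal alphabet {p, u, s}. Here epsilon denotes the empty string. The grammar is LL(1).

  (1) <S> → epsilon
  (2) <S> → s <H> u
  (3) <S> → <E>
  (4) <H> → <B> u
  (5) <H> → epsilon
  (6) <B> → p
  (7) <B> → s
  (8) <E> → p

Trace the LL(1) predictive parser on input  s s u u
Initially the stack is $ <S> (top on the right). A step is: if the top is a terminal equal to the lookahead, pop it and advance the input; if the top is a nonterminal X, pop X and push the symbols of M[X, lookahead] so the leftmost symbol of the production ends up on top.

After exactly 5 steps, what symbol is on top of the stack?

u

step 1: stack=$ <S>  input=s s u u $  — expand <S> → s <H> u
step 2: stack=$ u <H> s  input=s s u u $  — match s
step 3: stack=$ u <H>  input=s u u $  — expand <H> → <B> u
step 4: stack=$ u u <B>  input=s u u $  — expand <B> → s
step 5: stack=$ u u s  input=s u u $  — match s
Stack after step 5: $ u u (top = u).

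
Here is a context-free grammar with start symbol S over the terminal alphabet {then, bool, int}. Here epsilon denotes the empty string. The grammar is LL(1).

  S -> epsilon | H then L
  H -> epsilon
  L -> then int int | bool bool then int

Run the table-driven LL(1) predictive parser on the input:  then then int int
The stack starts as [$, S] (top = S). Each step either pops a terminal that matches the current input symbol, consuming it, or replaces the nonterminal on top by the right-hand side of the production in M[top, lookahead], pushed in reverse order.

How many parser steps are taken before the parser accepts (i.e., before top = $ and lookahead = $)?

     Stack           Input                Action
  1  $ S             then then int int $  expand S -> H then L
  2  $ L then H      then then int int $  expand H -> epsilon
  3  $ L then        then then int int $  match then
  4  $ L             then int int $       expand L -> then int int
  5  $ int int then  then int int $       match then
  6  $ int int       int int $            match int
  7  $ int           int $                match int
Accept reached after 7 steps.

7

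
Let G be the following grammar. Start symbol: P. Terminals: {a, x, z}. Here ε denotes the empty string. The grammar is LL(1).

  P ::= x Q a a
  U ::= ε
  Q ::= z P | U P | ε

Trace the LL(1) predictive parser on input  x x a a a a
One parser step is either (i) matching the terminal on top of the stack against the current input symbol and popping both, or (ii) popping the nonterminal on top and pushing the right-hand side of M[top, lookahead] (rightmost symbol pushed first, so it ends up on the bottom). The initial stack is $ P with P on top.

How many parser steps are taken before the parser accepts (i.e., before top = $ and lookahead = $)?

      Stack          Input          Action
   1  $ P            x x a a a a $  expand P ::= x Q a a
   2  $ a a Q x      x x a a a a $  match x
   3  $ a a Q        x a a a a $    expand Q ::= U P
   4  $ a a P U      x a a a a $    expand U ::= ε
   5  $ a a P        x a a a a $    expand P ::= x Q a a
   6  $ a a a a Q x  x a a a a $    match x
   7  $ a a a a Q    a a a a $      expand Q ::= ε
   8  $ a a a a      a a a a $      match a
   9  $ a a a        a a a $        match a
  10  $ a a          a a $          match a
  11  $ a            a $            match a
Accept reached after 11 steps.

11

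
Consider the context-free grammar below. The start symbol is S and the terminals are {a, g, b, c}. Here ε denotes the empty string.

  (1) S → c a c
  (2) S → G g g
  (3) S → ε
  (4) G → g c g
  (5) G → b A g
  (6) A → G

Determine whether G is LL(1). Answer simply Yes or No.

Yes

FIRST(S) = {ε, b, c, g}
FIRST(G) = {b, g}
FIRST(A) = {b, g}
FOLLOW(S) = {$}
FOLLOW(G) = {g}
FOLLOW(A) = {g}
Each cell of M receives at most one production.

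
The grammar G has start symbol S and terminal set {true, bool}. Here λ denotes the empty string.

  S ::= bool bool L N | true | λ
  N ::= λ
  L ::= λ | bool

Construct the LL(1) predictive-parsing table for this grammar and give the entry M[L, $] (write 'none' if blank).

L ::= λ

FIRST(S) = {λ, bool, true}
FIRST(N) = {λ}
FIRST(L) = {λ, bool}
FOLLOW(S) includes $ since S is the start symbol.
FOLLOW(S): S appears on no right-hand side. Thus FOLLOW(S) = {$}.
FOLLOW(L): in S::=bool bool L N, L is followed by N with FIRST {λ}; in S::=bool bool L N, the suffix after L is nullable, so FOLLOW(L) ⊇ FOLLOW(S) = {$}. Thus FOLLOW(L) = {$}.
For L ::= λ: FIRST(λ) = {λ}, so it goes in M[L, t] for t ∈ {}; since λ ∈ FIRST, also for every t ∈ FOLLOW(L) = {$}.
For L ::= bool: FIRST(bool) = {bool}, so it goes in M[L, t] for t ∈ {bool}.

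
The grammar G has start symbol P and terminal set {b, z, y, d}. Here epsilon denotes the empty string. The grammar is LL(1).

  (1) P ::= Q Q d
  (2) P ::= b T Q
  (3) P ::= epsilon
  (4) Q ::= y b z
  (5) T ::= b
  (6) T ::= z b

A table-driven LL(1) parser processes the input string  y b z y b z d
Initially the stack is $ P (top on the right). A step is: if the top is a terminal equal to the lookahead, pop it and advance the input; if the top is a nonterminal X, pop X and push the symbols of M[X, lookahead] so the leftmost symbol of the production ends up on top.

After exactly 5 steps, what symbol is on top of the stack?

Q

     Stack        Input            Action
  1  $ P          y b z y b z d $  expand P ::= Q Q d
  2  $ d Q Q      y b z y b z d $  expand Q ::= y b z
  3  $ d Q z b y  y b z y b z d $  match y
  4  $ d Q z b    b z y b z d $    match b
  5  $ d Q z      z y b z d $      match z
Stack after step 5: $ d Q (top = Q).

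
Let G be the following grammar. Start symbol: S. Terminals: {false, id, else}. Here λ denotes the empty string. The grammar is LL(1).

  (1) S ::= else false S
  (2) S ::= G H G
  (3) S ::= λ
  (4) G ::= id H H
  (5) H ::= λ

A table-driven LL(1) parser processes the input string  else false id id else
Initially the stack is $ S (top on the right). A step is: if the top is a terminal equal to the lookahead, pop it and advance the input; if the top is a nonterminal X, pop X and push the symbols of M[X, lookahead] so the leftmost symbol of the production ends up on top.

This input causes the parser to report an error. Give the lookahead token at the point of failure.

else

      Stack           Input                    Action
   1  $ S             else false id id else $  expand S ::= else false S
   2  $ S false else  else false id id else $  match else
   3  $ S false       false id id else $       match false
   4  $ S             id id else $             expand S ::= G H G
   5  $ G H G         id id else $             expand G ::= id H H
   6  $ G H H H id    id id else $             match id
   7  $ G H H H       id else $                expand H ::= λ
   8  $ G H H         id else $                expand H ::= λ
   9  $ G H           id else $                expand H ::= λ
  10  $ G             id else $                expand G ::= id H H
  11  $ H H id        id else $                match id
  12  $ H H           else $                   error: M[H, else] is empty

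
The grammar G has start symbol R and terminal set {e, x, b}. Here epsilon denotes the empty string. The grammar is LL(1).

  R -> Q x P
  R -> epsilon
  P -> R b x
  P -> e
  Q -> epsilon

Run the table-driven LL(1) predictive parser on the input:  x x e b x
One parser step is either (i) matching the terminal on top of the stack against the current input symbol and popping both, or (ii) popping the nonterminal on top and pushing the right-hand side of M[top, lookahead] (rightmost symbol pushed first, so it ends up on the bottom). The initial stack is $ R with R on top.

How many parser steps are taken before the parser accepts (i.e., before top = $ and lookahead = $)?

      Stack        Input        Action
   1  $ R          x x e b x $  expand R -> Q x P
   2  $ P x Q      x x e b x $  expand Q -> epsilon
   3  $ P x        x x e b x $  match x
   4  $ P          x e b x $    expand P -> R b x
   5  $ x b R      x e b x $    expand R -> Q x P
   6  $ x b P x Q  x e b x $    expand Q -> epsilon
   7  $ x b P x    x e b x $    match x
   8  $ x b P      e b x $      expand P -> e
   9  $ x b e      e b x $      match e
  10  $ x b        b x $        match b
  11  $ x          x $          match x
Accept reached after 11 steps.

11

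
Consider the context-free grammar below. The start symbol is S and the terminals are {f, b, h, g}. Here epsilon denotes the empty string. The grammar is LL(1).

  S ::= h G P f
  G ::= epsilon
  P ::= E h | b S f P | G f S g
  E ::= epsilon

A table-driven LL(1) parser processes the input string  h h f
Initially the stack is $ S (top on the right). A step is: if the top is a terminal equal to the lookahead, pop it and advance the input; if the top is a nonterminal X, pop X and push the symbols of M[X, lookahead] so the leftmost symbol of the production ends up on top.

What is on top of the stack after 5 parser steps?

h

step 1: stack=$ S  input=h h f $  — expand S ::= h G P f
step 2: stack=$ f P G h  input=h h f $  — match h
step 3: stack=$ f P G  input=h f $  — expand G ::= epsilon
step 4: stack=$ f P  input=h f $  — expand P ::= E h
step 5: stack=$ f h E  input=h f $  — expand E ::= epsilon
Stack after step 5: $ f h (top = h).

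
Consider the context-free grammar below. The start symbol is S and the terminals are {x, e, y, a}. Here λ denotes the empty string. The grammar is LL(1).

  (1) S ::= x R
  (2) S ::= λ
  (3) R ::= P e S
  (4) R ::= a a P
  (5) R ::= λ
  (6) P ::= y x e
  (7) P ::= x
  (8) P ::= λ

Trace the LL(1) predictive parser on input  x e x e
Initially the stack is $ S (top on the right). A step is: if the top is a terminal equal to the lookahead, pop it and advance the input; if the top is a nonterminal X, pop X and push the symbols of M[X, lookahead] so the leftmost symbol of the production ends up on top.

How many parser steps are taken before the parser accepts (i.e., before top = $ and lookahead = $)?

11

step 1: stack=$ S  input=x e x e $  — expand S ::= x R
step 2: stack=$ R x  input=x e x e $  — match x
step 3: stack=$ R  input=e x e $  — expand R ::= P e S
step 4: stack=$ S e P  input=e x e $  — expand P ::= λ
step 5: stack=$ S e  input=e x e $  — match e
step 6: stack=$ S  input=x e $  — expand S ::= x R
step 7: stack=$ R x  input=x e $  — match x
step 8: stack=$ R  input=e $  — expand R ::= P e S
step 9: stack=$ S e P  input=e $  — expand P ::= λ
step 10: stack=$ S e  input=e $  — match e
step 11: stack=$ S  input=$  — expand S ::= λ
Accept reached after 11 steps.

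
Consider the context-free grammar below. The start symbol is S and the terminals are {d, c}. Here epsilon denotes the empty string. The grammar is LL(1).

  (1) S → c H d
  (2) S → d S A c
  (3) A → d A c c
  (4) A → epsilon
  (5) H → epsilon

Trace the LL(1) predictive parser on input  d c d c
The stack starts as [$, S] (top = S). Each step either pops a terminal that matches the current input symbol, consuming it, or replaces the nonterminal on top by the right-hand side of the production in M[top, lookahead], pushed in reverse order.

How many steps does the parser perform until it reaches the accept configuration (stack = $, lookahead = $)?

step 1: stack=$ S  input=d c d c $  — expand S → d S A c
step 2: stack=$ c A S d  input=d c d c $  — match d
step 3: stack=$ c A S  input=c d c $  — expand S → c H d
step 4: stack=$ c A d H c  input=c d c $  — match c
step 5: stack=$ c A d H  input=d c $  — expand H → epsilon
step 6: stack=$ c A d  input=d c $  — match d
step 7: stack=$ c A  input=c $  — expand A → epsilon
step 8: stack=$ c  input=c $  — match c
Accept reached after 8 steps.

8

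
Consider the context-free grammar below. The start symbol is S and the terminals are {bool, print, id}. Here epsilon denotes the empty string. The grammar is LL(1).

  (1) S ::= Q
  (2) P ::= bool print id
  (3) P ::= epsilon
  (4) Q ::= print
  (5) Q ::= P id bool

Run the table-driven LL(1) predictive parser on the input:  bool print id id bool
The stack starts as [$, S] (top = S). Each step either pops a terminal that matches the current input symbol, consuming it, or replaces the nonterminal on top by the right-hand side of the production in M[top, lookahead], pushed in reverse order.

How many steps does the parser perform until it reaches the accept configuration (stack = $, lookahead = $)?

     Stack                    Input                    Action
  1  $ S                      bool print id id bool $  expand S ::= Q
  2  $ Q                      bool print id id bool $  expand Q ::= P id bool
  3  $ bool id P              bool print id id bool $  expand P ::= bool print id
  4  $ bool id id print bool  bool print id id bool $  match bool
  5  $ bool id id print       print id id bool $       match print
  6  $ bool id id             id id bool $             match id
  7  $ bool id                id bool $                match id
  8  $ bool                   bool $                   match bool
Accept reached after 8 steps.

8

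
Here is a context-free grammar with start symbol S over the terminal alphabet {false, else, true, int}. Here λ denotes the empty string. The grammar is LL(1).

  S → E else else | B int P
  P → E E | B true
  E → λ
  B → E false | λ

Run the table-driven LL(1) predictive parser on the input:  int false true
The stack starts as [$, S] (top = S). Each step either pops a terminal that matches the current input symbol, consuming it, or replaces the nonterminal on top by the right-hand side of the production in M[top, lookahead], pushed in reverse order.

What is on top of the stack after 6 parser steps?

     Stack           Input             Action
  1  $ S             int false true $  expand S → B int P
  2  $ P int B       int false true $  expand B → λ
  3  $ P int         int false true $  match int
  4  $ P             false true $      expand P → B true
  5  $ true B        false true $      expand B → E false
  6  $ true false E  false true $      expand E → λ
Stack after step 6: $ true false (top = false).

false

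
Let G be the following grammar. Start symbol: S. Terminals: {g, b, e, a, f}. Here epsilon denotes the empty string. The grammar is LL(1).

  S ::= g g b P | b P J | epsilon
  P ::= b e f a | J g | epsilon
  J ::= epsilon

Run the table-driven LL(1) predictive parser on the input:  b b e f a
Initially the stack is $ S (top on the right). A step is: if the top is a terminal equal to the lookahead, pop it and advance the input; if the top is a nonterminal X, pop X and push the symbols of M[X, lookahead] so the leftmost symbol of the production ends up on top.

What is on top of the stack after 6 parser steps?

step 1: stack=$ S  input=b b e f a $  — expand S ::= b P J
step 2: stack=$ J P b  input=b b e f a $  — match b
step 3: stack=$ J P  input=b e f a $  — expand P ::= b e f a
step 4: stack=$ J a f e b  input=b e f a $  — match b
step 5: stack=$ J a f e  input=e f a $  — match e
step 6: stack=$ J a f  input=f a $  — match f
Stack after step 6: $ J a (top = a).

a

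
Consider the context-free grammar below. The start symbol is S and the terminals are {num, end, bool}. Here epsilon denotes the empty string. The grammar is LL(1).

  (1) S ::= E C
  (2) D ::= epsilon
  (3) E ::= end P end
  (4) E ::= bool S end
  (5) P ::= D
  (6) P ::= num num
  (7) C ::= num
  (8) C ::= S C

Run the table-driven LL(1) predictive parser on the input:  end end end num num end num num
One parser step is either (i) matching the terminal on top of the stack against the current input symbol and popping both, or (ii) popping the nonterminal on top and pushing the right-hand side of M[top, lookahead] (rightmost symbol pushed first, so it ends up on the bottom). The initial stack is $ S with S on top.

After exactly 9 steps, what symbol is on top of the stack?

     Stack          Input                              Action
  1  $ S            end end end num num end num num $  expand S ::= E C
  2  $ C E          end end end num num end num num $  expand E ::= end P end
  3  $ C end P end  end end end num num end num num $  match end
  4  $ C end P      end end num num end num num $      expand P ::= D
  5  $ C end D      end end num num end num num $      expand D ::= epsilon
  6  $ C end        end end num num end num num $      match end
  7  $ C            end num num end num num $          expand C ::= S C
  8  $ C S          end num num end num num $          expand S ::= E C
  9  $ C C E        end num num end num num $          expand E ::= end P end
Stack after step 9: $ C C end P end (top = end).

end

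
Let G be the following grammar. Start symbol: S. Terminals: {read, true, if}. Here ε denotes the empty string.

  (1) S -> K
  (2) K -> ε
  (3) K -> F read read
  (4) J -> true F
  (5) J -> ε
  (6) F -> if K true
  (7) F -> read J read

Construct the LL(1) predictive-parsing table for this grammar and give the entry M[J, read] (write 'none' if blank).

FIRST(J) = {ε, true}
FIRST(F) = {if, read}
FIRST(K) = {ε, if, read}  (via F read read)
FIRST(S) = {ε, if, read}  (via K)
FOLLOW(S) includes $ since S is the start symbol.
FOLLOW(J): in F->read J read, J is followed by read with FIRST {read}. Thus FOLLOW(J) = {read}.
For J -> true F: FIRST(true F) = {true}, so it goes in M[J, t] for t ∈ {true}.
For J -> ε: FIRST(ε) = {ε}, so it goes in M[J, t] for t ∈ {}; since ε ∈ FIRST, also for every t ∈ FOLLOW(J) = {read}.

J -> ε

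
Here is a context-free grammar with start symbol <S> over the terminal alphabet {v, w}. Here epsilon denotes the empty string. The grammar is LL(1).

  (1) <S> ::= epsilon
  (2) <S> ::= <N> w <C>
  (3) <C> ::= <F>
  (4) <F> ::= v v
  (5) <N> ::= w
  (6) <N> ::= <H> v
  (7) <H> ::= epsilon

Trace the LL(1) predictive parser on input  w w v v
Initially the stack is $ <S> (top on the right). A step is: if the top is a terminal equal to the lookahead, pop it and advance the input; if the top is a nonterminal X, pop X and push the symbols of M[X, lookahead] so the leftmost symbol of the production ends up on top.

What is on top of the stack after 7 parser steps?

v

     Stack        Input      Action
  1  $ <S>        w w v v $  expand <S> ::= <N> w <C>
  2  $ <C> w <N>  w w v v $  expand <N> ::= w
  3  $ <C> w w    w w v v $  match w
  4  $ <C> w      w v v $    match w
  5  $ <C>        v v $      expand <C> ::= <F>
  6  $ <F>        v v $      expand <F> ::= v v
  7  $ v v        v v $      match v
Stack after step 7: $ v (top = v).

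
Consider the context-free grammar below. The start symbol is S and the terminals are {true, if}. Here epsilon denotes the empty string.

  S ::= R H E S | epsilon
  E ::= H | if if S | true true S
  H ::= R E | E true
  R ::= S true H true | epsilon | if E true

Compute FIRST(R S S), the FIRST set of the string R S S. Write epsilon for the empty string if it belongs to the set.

{epsilon, if, true}

FIRST(S): from S::=R H E S we get {if, true}; from S::=epsilon we get {epsilon}. So FIRST(S) = {epsilon, if, true}.
FIRST(R): from R::=S true H true we get {if, true}; from R::=epsilon we get {epsilon}; from R::=if E true we get {if}. So FIRST(R) = {epsilon, if, true}.
FIRST(E): from E::=H we get {if, true}; from E::=if if S we get {if}; from E::=true true S we get {true}. So FIRST(E) = {if, true}.
FIRST(H): from H::=R E we get {if, true}; from H::=E true we get {if, true}. So FIRST(H) = {if, true}.
FIRST(R S S): take FIRST of each symbol in turn, carrying on past any symbol whose FIRST contains epsilon; result {epsilon, if, true}.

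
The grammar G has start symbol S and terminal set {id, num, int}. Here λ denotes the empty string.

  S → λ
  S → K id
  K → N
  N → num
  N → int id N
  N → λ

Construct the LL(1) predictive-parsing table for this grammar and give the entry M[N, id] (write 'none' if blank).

N → λ

FIRST(N): from N→num we get {num}; from N→int id N we get {int}; from N→λ we get {λ}. So FIRST(N) = {λ, int, num}.
FIRST(K): from K→N we get {λ, int, num}. So FIRST(K) = {λ, int, num}.
FIRST(S): from S→λ we get {λ}; from S→K id we get {id, int, num}. So FIRST(S) = {λ, id, int, num}.
FOLLOW(S) includes $ since S is the start symbol.
FOLLOW(K): in S→K id, K is followed by id with FIRST {id}. Thus FOLLOW(K) = {id}.
FOLLOW(N): in K→N, the suffix after N is empty, so FOLLOW(N) ⊇ FOLLOW(K) = {id}; in N→int id N, the suffix after N is empty (adds nothing new). Thus FOLLOW(N) = {id}.
For N → num: FIRST(num) = {num}, so it goes in M[N, t] for t ∈ {num}.
For N → int id N: FIRST(int id N) = {int}, so it goes in M[N, t] for t ∈ {int}.
For N → λ: FIRST(λ) = {λ}, so it goes in M[N, t] for t ∈ {}; since λ ∈ FIRST, also for every t ∈ FOLLOW(N) = {id}.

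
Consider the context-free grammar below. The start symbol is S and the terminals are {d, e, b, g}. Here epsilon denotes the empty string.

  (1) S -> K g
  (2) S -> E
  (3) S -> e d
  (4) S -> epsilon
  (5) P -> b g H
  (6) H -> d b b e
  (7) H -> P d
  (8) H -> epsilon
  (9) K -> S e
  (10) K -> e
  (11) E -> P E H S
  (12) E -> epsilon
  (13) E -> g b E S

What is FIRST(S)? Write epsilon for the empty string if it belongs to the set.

{epsilon, b, e, g}

FIRST(P) = {b}
FIRST(H) = {epsilon, b, d}  (via P d)
FIRST(E) = {epsilon, b, g}  (via P E H S)
FIRST(S) = {epsilon, b, e, g}  (via K g, E)
FIRST(K) = {b, e, g}  (via S e)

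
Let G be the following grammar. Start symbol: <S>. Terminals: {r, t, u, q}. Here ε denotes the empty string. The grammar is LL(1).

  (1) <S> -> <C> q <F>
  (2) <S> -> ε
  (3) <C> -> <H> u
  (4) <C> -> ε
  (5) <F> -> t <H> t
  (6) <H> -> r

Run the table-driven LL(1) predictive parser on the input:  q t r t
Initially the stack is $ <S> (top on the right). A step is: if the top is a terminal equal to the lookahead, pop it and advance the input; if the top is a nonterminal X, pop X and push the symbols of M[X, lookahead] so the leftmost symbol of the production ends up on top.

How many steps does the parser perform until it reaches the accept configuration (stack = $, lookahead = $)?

     Stack        Input      Action
  1  $ <S>        q t r t $  expand <S> -> <C> q <F>
  2  $ <F> q <C>  q t r t $  expand <C> -> ε
  3  $ <F> q      q t r t $  match q
  4  $ <F>        t r t $    expand <F> -> t <H> t
  5  $ t <H> t    t r t $    match t
  6  $ t <H>      r t $      expand <H> -> r
  7  $ t r        r t $      match r
  8  $ t          t $        match t
Accept reached after 8 steps.

8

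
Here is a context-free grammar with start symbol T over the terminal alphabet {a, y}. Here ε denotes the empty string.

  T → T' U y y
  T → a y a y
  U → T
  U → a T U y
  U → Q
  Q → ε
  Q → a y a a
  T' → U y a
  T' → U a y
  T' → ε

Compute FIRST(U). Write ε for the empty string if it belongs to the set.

{ε, a, y}

FIRST(Q) = {ε, a}
FIRST(T) = {a, y}  (via T' U y y)
FIRST(U) = {ε, a, y}  (via T, Q)
FIRST(T') = {ε, a, y}  (via U y a, U a y)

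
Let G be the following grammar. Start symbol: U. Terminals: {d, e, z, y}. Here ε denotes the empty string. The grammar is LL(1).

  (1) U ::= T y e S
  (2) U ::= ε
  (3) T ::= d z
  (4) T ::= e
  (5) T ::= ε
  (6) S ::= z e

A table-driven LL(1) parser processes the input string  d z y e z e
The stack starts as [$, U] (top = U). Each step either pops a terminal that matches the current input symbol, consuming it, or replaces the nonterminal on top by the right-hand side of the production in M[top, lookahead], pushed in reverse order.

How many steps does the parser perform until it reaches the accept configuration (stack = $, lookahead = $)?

9

     Stack        Input          Action
  1  $ U          d z y e z e $  expand U ::= T y e S
  2  $ S e y T    d z y e z e $  expand T ::= d z
  3  $ S e y z d  d z y e z e $  match d
  4  $ S e y z    z y e z e $    match z
  5  $ S e y      y e z e $      match y
  6  $ S e        e z e $        match e
  7  $ S          z e $          expand S ::= z e
  8  $ e z        z e $          match z
  9  $ e          e $            match e
Accept reached after 9 steps.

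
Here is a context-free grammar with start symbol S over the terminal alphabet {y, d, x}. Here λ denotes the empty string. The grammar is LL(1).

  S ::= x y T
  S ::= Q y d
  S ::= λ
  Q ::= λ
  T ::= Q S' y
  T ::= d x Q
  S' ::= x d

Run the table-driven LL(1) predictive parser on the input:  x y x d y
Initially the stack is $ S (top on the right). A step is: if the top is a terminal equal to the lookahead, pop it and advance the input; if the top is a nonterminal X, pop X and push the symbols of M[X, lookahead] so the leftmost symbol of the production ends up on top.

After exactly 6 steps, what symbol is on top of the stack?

step 1: stack=$ S  input=x y x d y $  — expand S ::= x y T
step 2: stack=$ T y x  input=x y x d y $  — match x
step 3: stack=$ T y  input=y x d y $  — match y
step 4: stack=$ T  input=x d y $  — expand T ::= Q S' y
step 5: stack=$ y S' Q  input=x d y $  — expand Q ::= λ
step 6: stack=$ y S'  input=x d y $  — expand S' ::= x d
Stack after step 6: $ y d x (top = x).

x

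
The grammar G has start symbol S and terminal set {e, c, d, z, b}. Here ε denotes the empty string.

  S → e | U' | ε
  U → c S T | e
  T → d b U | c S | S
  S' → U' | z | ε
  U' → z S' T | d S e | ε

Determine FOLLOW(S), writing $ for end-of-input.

{$, c, d, e, z}

FIRST(U) = {c, e}
FIRST(U') = {ε, d, z}
FIRST(S) = {ε, d, e, z}  (via U')
FIRST(S') = {ε, d, z}  (via U')
FIRST(T) = {ε, c, d, e, z}  (via S)
FOLLOW(S) includes $ since S is the start symbol.
FOLLOW(S): in U→c S T, S is followed by T with FIRST {ε, c, d, e, z}; in U→c S T, the suffix after S is nullable, so FOLLOW(S) ⊇ FOLLOW(U) = {$, c, d, e, z}; in T→c S, the suffix after S is empty, so FOLLOW(S) ⊇ FOLLOW(T) = {$, c, d, e, z}; in T→S, the suffix after S is empty, so FOLLOW(S) ⊇ FOLLOW(T) = {$, c, d, e, z}; in U'→d S e, S is followed by e with FIRST {e}. Thus FOLLOW(S) = {$, c, d, e, z}.
FOLLOW(U): in T→d b U, the suffix after U is empty, so FOLLOW(U) ⊇ FOLLOW(T) = {$, c, d, e, z}. Thus FOLLOW(U) = {$, c, d, e, z}.
FOLLOW(T): in U→c S T, the suffix after T is empty, so FOLLOW(T) ⊇ FOLLOW(U) = {$, c, d, e, z}; in U'→z S' T, the suffix after T is empty, so FOLLOW(T) ⊇ FOLLOW(U') = {$, c, d, e, z}. Thus FOLLOW(T) = {$, c, d, e, z}.
FOLLOW(S'): in U'→z S' T, S' is followed by T with FIRST {ε, c, d, e, z}; in U'→z S' T, the suffix after S' is nullable, so FOLLOW(S') ⊇ FOLLOW(U') = {$, c, d, e, z}. Thus FOLLOW(S') = {$, c, d, e, z}.
FOLLOW(U'): in S→U', the suffix after U' is empty, so FOLLOW(U') ⊇ FOLLOW(S) = {$, c, d, e, z}; in S'→U', the suffix after U' is empty, so FOLLOW(U') ⊇ FOLLOW(S') = {$, c, d, e, z}. Thus FOLLOW(U') = {$, c, d, e, z}.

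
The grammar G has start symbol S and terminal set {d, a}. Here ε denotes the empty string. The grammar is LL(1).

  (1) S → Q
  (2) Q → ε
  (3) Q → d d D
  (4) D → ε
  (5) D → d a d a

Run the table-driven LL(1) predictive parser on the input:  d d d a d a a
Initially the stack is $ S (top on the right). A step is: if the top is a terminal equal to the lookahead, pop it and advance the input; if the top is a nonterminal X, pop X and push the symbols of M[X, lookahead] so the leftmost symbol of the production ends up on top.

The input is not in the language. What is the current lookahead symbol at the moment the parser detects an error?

      Stack      Input            Action
   1  $ S        d d d a d a a $  expand S → Q
   2  $ Q        d d d a d a a $  expand Q → d d D
   3  $ D d d    d d d a d a a $  match d
   4  $ D d      d d a d a a $    match d
   5  $ D        d a d a a $      expand D → d a d a
   6  $ a d a d  d a d a a $      match d
   7  $ a d a    a d a a $        match a
   8  $ a d      d a a $          match d
   9  $ a        a a $            match a
  10  $          a $              error: stack empty but input remains

a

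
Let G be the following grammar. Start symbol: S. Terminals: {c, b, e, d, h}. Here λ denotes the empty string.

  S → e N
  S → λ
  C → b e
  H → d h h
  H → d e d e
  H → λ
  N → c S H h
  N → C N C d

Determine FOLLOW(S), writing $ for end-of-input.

FIRST(S): from S→e N we get {e}; from S→λ we get {λ}. So FIRST(S) = {λ, e}.
FIRST(C): from C→b e we get {b}. So FIRST(C) = {b}.
FIRST(H): from H→d h h we get {d}; from H→d e d e we get {d}; from H→λ we get {λ}. So FIRST(H) = {λ, d}.
FIRST(N): from N→c S H h we get {c}; from N→C N C d we get {b}. So FIRST(N) = {b, c}.
FOLLOW(S) includes $ since S is the start symbol.
FOLLOW(S): in N→c S H h, S is followed by H h with FIRST {d, h}. Thus FOLLOW(S) = {$, d, h}.
FOLLOW(C): in N→C N C d (occurrence 1), C is followed by N C d with FIRST {b, c}; in N→C N C d (occurrence 2), C is followed by d with FIRST {d}. Thus FOLLOW(C) = {b, c, d}.
FOLLOW(H): in N→c S H h, H is followed by h with FIRST {h}. Thus FOLLOW(H) = {h}.
FOLLOW(N): in S→e N, the suffix after N is empty, so FOLLOW(N) ⊇ FOLLOW(S) = {$, d, h}; in N→C N C d, N is followed by C d with FIRST {b}. Thus FOLLOW(N) = {$, b, d, h}.

{$, d, h}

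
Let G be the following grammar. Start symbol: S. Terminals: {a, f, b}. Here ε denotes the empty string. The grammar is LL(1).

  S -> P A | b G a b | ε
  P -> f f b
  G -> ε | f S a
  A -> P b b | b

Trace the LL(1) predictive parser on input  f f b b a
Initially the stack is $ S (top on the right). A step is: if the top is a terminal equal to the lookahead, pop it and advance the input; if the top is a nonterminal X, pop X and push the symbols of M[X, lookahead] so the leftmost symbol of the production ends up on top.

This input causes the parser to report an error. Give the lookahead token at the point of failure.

step 1: stack=$ S  input=f f b b a $  — expand S -> P A
step 2: stack=$ A P  input=f f b b a $  — expand P -> f f b
step 3: stack=$ A b f f  input=f f b b a $  — match f
step 4: stack=$ A b f  input=f b b a $  — match f
step 5: stack=$ A b  input=b b a $  — match b
step 6: stack=$ A  input=b a $  — expand A -> b
step 7: stack=$ b  input=b a $  — match b
step 8: stack=$  input=a $  — error: stack empty but input remains

a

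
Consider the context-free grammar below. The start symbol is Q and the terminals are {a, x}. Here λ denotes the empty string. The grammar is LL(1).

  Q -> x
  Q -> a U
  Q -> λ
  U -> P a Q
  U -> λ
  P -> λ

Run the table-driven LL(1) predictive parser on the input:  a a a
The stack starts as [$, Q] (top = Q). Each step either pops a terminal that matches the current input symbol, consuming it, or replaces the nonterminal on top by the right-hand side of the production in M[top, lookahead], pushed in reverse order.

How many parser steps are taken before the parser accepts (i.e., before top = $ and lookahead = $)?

     Stack    Input    Action
  1  $ Q      a a a $  expand Q -> a U
  2  $ U a    a a a $  match a
  3  $ U      a a $    expand U -> P a Q
  4  $ Q a P  a a $    expand P -> λ
  5  $ Q a    a a $    match a
  6  $ Q      a $      expand Q -> a U
  7  $ U a    a $      match a
  8  $ U      $        expand U -> λ
Accept reached after 8 steps.

8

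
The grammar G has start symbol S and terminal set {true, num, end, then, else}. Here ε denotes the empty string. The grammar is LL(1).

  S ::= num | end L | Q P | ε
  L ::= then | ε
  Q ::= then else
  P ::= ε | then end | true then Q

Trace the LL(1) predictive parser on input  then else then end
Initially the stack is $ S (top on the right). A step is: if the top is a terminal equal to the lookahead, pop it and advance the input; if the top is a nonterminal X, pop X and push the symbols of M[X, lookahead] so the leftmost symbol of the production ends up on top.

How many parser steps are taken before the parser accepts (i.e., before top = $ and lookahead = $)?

7

     Stack          Input                 Action
  1  $ S            then else then end $  expand S ::= Q P
  2  $ P Q          then else then end $  expand Q ::= then else
  3  $ P else then  then else then end $  match then
  4  $ P else       else then end $       match else
  5  $ P            then end $            expand P ::= then end
  6  $ end then     then end $            match then
  7  $ end          end $                 match end
Accept reached after 7 steps.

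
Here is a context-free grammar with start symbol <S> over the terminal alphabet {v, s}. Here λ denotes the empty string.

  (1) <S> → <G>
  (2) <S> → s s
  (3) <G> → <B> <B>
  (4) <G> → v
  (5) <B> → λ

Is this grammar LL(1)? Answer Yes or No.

FIRST(<S>) = {λ, s, v}
FIRST(<G>) = {λ, v}
FIRST(<B>) = {λ}
FOLLOW(<S>) = {$}
FOLLOW(<G>) = {$}
FOLLOW(<B>) = {$}
Each cell of M receives at most one production.

Yes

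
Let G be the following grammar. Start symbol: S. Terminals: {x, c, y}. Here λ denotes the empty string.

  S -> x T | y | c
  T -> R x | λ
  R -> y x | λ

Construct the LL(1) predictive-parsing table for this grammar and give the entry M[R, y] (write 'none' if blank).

FIRST(S) = {c, x, y}
FIRST(R) = {λ, y}
FIRST(T) = {λ, x, y}  (via R x)
FOLLOW(S) includes $ since S is the start symbol.
FOLLOW(R): in T->R x, R is followed by x with FIRST {x}. Thus FOLLOW(R) = {x}.
For R -> y x: FIRST(y x) = {y}, so it goes in M[R, t] for t ∈ {y}.
For R -> λ: FIRST(λ) = {λ}, so it goes in M[R, t] for t ∈ {}; since λ ∈ FIRST, also for every t ∈ FOLLOW(R) = {x}.

R -> y x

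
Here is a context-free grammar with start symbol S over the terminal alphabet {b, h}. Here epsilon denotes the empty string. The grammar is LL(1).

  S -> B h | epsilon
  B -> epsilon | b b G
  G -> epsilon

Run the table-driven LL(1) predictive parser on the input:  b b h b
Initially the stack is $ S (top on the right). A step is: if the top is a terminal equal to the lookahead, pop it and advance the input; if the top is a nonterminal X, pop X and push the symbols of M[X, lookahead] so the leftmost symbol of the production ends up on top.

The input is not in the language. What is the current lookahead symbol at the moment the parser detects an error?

b

     Stack      Input      Action
  1  $ S        b b h b $  expand S -> B h
  2  $ h B      b b h b $  expand B -> b b G
  3  $ h G b b  b b h b $  match b
  4  $ h G b    b h b $    match b
  5  $ h G      h b $      expand G -> epsilon
  6  $ h        h b $      match h
  7  $          b $        error: stack empty but input remains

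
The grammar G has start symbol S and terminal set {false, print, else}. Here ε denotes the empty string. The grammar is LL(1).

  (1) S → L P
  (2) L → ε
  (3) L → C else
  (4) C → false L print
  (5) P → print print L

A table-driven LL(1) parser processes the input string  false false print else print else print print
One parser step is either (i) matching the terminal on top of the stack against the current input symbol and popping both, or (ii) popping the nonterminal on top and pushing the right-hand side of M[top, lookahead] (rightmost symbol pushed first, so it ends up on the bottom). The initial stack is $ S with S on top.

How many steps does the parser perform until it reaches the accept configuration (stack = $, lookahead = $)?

16

      Stack                              Input                                            Action
   1  $ S                                false false print else print else print print $  expand S → L P
   2  $ P L                              false false print else print else print print $  expand L → C else
   3  $ P else C                         false false print else print else print print $  expand C → false L print
   4  $ P else print L false             false false print else print else print print $  match false
   5  $ P else print L                   false print else print else print print $        expand L → C else
   6  $ P else print else C              false print else print else print print $        expand C → false L print
   7  $ P else print else print L false  false print else print else print print $        match false
   8  $ P else print else print L        print else print else print print $              expand L → ε
   9  $ P else print else print          print else print else print print $              match print
  10  $ P else print else                else print else print print $                    match else
  11  $ P else print                     print else print print $                         match print
  12  $ P else                           else print print $                               match else
  13  $ P                                print print $                                    expand P → print print L
  14  $ L print print                    print print $                                    match print
  15  $ L print                          print $                                          match print
  16  $ L                                $                                                expand L → ε
Accept reached after 16 steps.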